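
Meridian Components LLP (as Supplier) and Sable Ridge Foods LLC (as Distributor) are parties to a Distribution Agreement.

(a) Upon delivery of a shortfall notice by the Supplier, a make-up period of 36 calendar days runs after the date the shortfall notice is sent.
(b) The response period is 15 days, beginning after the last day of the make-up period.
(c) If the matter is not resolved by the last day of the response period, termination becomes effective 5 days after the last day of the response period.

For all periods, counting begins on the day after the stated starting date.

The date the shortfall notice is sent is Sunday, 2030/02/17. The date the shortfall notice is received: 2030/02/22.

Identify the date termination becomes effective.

2030/04/14

Adding 36 calendar days to 2030/02/17 gives 2030/03/25, which is the last day of the make-up period.
The last day of the response period: 2030/03/25 + 15 days = 2030/04/09.
Adding 5 calendar days to 2030/04/09 gives 2030/04/14, which is the date termination becomes effective.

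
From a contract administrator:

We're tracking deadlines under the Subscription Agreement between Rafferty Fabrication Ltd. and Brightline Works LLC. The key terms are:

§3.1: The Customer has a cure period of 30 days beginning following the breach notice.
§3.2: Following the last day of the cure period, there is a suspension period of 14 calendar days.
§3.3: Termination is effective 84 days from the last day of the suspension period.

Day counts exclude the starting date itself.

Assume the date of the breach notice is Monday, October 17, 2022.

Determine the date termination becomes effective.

The last day of the cure period: 30 calendar days after October 17, 2022 is November 16, 2022.
The last day of the suspension period: November 16, 2022 + 14 days = November 30, 2022.
Adding 84 calendar days to November 30, 2022 gives February 22, 2023, which is the date termination becomes effective.

February 22, 2023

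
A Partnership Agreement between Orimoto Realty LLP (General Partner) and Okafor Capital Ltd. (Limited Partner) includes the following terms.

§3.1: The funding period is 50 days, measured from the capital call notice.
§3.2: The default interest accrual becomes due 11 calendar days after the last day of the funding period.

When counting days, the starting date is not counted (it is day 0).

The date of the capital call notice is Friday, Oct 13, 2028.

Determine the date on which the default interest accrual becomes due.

Adding 50 calendar days to Oct 13, 2028 gives Dec 2, 2028, which is the last day of the funding period.
The date on which the default interest accrual becomes due: 11 calendar days after Dec 2, 2028 is Dec 13, 2028.

Dec 13, 2028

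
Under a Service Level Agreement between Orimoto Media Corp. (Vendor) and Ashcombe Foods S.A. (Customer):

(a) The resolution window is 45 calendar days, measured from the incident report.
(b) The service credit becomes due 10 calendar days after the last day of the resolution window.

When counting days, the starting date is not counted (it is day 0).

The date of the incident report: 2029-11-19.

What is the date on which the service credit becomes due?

2030-01-13

The last day of the resolution window: 2029-11-19 + 45 days = 2030-01-03.
The date on which the service credit becomes due: 2030-01-03 + 10 days = 2030-01-13.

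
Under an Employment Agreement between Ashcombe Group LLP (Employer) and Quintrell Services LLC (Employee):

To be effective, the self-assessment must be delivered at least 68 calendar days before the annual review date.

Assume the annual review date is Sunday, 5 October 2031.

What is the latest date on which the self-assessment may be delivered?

5 October 2031 minus 68 days is 29 July 2031.

29 July 2031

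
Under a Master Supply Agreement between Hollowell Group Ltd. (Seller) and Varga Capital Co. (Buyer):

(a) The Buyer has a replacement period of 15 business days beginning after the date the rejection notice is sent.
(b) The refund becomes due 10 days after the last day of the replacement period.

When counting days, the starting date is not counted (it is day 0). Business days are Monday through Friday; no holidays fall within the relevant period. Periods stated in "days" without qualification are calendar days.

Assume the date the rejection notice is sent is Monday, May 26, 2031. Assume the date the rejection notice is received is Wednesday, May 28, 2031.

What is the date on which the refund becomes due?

The last day of the replacement period: 15 business days after Monday, May 26, 2031, skipping weekends — May 27, May 28, May 29, May 30, …, Jun 12, Jun 13, Jun 16 — lands on Monday, Jun 16, 2031.
The date on which the refund becomes due: Jun 16, 2031 + 10 days = Jun 26, 2031.

Jun 26, 2031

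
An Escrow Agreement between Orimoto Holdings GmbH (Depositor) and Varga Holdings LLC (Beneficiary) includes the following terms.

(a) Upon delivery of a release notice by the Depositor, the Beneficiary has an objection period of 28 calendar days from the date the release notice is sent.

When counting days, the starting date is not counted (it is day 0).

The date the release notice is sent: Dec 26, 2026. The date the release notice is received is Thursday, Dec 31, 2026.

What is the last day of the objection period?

Jan 23, 2027

The last day of the objection period: 28 calendar days after Dec 26, 2026 is Jan 23, 2027.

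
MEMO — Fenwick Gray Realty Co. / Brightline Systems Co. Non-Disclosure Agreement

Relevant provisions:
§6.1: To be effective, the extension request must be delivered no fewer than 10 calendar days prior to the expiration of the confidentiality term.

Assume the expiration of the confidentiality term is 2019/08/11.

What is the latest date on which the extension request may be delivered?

Counting back 10 calendar days from 2019/08/11 gives 2019/08/01.

2019/08/01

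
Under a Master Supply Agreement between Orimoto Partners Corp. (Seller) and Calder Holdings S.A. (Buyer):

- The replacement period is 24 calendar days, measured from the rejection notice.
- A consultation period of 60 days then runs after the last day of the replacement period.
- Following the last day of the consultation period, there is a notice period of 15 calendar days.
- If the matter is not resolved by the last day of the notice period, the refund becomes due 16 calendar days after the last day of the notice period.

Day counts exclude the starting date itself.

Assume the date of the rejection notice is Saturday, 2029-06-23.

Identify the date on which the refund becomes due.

The last day of the replacement period: 2029-06-23 + 24 days = 2029-07-17.
The last day of the consultation period: 2029-07-17 + 60 days = 2029-09-15.
The last day of the notice period: 15 calendar days after 2029-09-15 is 2029-09-30.
The date on which the refund becomes due: 16 calendar days after 2029-09-30 is 2029-10-16.

2029-10-16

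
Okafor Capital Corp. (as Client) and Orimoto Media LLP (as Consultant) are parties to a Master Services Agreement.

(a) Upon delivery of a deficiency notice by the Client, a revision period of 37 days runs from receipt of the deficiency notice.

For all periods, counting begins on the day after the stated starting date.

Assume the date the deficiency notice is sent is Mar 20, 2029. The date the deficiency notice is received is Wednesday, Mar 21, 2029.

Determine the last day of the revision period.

Apr 27, 2029

The last day of the revision period: 37 calendar days after Mar 21, 2029 is Apr 27, 2029.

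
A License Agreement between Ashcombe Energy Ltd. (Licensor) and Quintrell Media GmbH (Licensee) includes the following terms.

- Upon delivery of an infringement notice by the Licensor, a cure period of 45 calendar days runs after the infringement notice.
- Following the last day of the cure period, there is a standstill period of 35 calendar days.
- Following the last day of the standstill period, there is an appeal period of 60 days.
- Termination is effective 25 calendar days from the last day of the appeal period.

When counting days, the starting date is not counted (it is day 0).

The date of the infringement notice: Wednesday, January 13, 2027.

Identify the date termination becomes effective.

The last day of the cure period: January 13, 2027 + 45 days = February 27, 2027.
Adding 35 calendar days to February 27, 2027 gives April 3, 2027, which is the last day of the standstill period.
The last day of the appeal period: April 3, 2027 + 60 days = June 2, 2027.
Adding 25 calendar days to June 2, 2027 gives June 27, 2027, which is the date termination becomes effective.

June 27, 2027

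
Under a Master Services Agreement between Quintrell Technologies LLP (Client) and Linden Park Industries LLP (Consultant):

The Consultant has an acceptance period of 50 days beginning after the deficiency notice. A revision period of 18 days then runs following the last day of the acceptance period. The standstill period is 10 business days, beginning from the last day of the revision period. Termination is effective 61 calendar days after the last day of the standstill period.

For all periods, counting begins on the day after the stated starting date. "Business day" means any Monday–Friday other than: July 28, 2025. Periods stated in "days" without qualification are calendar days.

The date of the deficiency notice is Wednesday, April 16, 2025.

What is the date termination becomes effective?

The last day of the acceptance period: April 16, 2025 + 50 days = June 5, 2025.
Adding 18 calendar days to June 5, 2025 gives June 23, 2025, which is the last day of the revision period.
The last day of the standstill period: 10 business days after Monday, June 23, 2025, skipping weekends — Jun 24, Jun 25, Jun 26, Jun 27, Jun 30, Jul 1, Jul 2, Jul 3, Jul 4, Jul 7 — lands on Monday, July 7, 2025.
The date termination becomes effective: 61 calendar days after July 7, 2025 is September 6, 2025.

September 6, 2025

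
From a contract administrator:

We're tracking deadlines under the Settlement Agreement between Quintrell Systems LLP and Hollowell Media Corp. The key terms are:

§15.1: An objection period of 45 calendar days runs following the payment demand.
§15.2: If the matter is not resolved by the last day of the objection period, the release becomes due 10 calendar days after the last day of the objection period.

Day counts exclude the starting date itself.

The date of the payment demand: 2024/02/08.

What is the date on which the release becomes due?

The last day of the objection period: 2024/02/08 + 45 days = 2024/03/24.
Adding 10 calendar days to 2024/03/24 gives 2024/04/03, which is the date on which the release becomes due.

2024/04/03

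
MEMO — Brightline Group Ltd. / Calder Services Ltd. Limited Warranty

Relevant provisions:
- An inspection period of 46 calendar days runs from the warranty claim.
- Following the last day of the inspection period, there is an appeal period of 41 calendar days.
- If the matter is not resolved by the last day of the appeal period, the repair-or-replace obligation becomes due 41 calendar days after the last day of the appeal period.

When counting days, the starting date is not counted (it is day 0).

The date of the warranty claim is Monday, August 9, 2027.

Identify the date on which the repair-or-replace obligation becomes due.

The last day of the inspection period: 46 calendar days after August 9, 2027 is September 24, 2027.
The last day of the appeal period: September 24, 2027 + 41 days = November 4, 2027.
Adding 41 calendar days to November 4, 2027 gives December 15, 2027, which is the date on which the repair-or-replace obligation becomes due.

December 15, 2027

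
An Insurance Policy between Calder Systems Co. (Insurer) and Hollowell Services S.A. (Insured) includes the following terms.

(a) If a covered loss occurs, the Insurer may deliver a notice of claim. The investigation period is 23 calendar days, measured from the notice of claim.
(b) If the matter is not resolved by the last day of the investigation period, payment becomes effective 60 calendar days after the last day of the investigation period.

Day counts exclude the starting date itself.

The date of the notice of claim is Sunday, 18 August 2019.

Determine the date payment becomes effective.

The last day of the investigation period: 23 calendar days after 18 August 2019 is 10 September 2019.
Adding 60 calendar days to 10 September 2019 gives 9 November 2019, which is the date payment becomes effective.

9 November 2019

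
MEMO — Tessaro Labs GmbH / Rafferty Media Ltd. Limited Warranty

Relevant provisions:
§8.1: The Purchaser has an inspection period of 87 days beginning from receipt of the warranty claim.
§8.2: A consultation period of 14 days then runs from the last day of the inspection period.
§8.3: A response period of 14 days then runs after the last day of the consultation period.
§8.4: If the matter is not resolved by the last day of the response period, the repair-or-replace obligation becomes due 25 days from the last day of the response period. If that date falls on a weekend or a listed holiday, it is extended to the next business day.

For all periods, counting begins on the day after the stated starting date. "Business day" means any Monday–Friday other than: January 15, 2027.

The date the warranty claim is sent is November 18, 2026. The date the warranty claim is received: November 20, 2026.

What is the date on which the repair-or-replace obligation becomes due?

April 9, 2027

The last day of the inspection period: November 20, 2026 + 87 days = February 15, 2027.
Adding 14 calendar days to February 15, 2027 gives March 1, 2027, which is the last day of the consultation period.
The last day of the response period: March 1, 2027 + 14 days = March 15, 2027.
The date on which the repair-or-replace obligation becomes due: March 15, 2027 + 25 days = April 9, 2027. April 9, 2027 is a Friday and is not a listed holiday, so no roll-forward applies.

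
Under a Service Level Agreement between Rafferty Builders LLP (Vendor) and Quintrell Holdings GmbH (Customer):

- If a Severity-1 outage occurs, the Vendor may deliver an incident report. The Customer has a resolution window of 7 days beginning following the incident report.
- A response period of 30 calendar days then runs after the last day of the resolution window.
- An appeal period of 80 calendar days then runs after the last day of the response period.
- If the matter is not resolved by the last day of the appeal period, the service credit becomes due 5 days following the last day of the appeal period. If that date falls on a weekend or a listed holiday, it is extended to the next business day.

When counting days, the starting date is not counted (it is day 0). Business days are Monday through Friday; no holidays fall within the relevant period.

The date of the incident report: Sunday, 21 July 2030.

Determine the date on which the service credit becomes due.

20 November 2030

The last day of the resolution window: 21 July 2030 + 7 days = 28 July 2030.
Adding 30 calendar days to 28 July 2030 gives 27 August 2030, which is the last day of the response period.
Adding 80 calendar days to 27 August 2030 gives 15 November 2030, which is the last day of the appeal period.
The date on which the service credit becomes due: 5 calendar days after 15 November 2030 is 20 November 2030. 20 November 2030 is a Wednesday, so no roll-forward applies.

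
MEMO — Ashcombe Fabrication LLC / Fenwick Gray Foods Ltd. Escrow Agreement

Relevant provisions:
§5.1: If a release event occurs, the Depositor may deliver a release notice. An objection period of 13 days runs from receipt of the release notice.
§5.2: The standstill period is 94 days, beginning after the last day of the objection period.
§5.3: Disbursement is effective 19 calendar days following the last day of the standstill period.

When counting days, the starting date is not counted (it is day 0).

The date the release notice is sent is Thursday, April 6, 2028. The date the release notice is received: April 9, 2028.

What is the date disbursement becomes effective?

The last day of the objection period: April 9, 2028 + 13 days = April 22, 2028.
The last day of the standstill period: 94 calendar days after April 22, 2028 is July 25, 2028.
Adding 19 calendar days to July 25, 2028 gives August 13, 2028, which is the date disbursement becomes effective.

August 13, 2028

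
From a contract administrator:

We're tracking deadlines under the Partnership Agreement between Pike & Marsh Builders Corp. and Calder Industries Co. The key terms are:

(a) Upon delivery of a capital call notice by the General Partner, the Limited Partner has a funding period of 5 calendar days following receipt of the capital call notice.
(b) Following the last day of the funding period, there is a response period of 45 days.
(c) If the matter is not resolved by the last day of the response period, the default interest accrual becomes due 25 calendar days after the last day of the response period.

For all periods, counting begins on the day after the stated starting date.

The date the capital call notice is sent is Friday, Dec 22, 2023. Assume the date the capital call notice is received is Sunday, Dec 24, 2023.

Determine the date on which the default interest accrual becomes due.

The last day of the funding period: Dec 24, 2023 + 5 days = Dec 29, 2023.
The last day of the response period: 45 calendar days after Dec 29, 2023 is Feb 12, 2024.
The date on which the default interest accrual becomes due: 25 calendar days after Feb 12, 2024 is Mar 8, 2024.

Mar 8, 2024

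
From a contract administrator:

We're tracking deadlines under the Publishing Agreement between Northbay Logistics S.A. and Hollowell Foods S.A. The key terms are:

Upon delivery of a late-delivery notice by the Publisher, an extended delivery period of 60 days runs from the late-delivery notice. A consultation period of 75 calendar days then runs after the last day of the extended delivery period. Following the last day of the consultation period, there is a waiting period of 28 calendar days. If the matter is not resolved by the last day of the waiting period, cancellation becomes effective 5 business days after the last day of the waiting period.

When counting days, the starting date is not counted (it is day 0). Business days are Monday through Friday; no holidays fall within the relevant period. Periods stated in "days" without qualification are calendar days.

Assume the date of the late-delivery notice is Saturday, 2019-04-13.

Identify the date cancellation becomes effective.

The last day of the extended delivery period: 60 calendar days after 2019-04-13 is 2019-06-12.
The last day of the consultation period: 75 calendar days after 2019-06-12 is 2019-08-26.
The last day of the waiting period: 2019-08-26 + 28 days = 2019-09-23.
The date cancellation becomes effective: 5 business days after Monday, 2019-09-23, skipping weekends — Sep 24, Sep 25, Sep 26, Sep 27, Sep 30 — lands on Monday, 2019-09-30.

2019-09-30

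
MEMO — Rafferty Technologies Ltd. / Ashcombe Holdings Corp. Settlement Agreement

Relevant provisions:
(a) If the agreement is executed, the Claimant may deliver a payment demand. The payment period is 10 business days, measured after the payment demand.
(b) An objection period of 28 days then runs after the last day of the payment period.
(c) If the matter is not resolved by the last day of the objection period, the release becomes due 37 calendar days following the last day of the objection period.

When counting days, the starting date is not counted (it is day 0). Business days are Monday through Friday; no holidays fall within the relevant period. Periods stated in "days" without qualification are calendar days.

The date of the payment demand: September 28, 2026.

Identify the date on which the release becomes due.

The last day of the payment period: 10 business days after Monday, September 28, 2026, skipping weekends — Sep 29, Sep 30, Oct 1, Oct 2, Oct 5, Oct 6, Oct 7, Oct 8, Oct 9, Oct 12 — lands on Monday, October 12, 2026.
Adding 28 calendar days to October 12, 2026 gives November 9, 2026, which is the last day of the objection period.
The date on which the release becomes due: 37 calendar days after November 9, 2026 is December 16, 2026.

December 16, 2026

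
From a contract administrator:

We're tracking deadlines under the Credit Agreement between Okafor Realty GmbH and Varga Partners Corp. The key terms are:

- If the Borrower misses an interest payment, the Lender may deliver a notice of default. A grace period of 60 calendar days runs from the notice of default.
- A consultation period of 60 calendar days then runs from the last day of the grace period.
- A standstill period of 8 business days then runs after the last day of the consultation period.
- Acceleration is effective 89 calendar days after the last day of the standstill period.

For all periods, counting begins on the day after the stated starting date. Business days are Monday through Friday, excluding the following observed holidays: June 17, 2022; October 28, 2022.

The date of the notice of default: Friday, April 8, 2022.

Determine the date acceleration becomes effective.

November 14, 2022

Adding 60 calendar days to April 8, 2022 gives June 7, 2022, which is the last day of the grace period.
The last day of the consultation period: 60 calendar days after June 7, 2022 is August 6, 2022.
The last day of the standstill period: 8 business days after Saturday, August 6, 2022, skipping weekends — Aug 8, Aug 9, Aug 10, Aug 11, Aug 12, Aug 15, Aug 16, Aug 17 — lands on Wednesday, August 17, 2022.
The date acceleration becomes effective: August 17, 2022 + 89 days = November 14, 2022.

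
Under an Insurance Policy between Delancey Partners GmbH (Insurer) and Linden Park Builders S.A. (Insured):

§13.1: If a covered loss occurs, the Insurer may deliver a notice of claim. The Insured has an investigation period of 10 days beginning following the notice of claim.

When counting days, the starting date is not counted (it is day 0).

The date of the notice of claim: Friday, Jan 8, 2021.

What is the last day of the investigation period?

Jan 18, 2021

The last day of the investigation period: Jan 8, 2021 + 10 days = Jan 18, 2021.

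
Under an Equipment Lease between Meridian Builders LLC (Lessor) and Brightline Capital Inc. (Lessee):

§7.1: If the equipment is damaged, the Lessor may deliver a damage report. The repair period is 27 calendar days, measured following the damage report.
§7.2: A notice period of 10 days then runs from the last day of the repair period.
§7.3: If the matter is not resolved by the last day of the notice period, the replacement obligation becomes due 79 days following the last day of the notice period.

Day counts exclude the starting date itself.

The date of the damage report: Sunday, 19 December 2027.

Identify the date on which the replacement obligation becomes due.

The last day of the repair period: 19 December 2027 + 27 days = 15 January 2028.
The last day of the notice period: 10 calendar days after 15 January 2028 is 25 January 2028.
The date on which the replacement obligation becomes due: 79 calendar days after 25 January 2028 is 13 April 2028.

13 April 2028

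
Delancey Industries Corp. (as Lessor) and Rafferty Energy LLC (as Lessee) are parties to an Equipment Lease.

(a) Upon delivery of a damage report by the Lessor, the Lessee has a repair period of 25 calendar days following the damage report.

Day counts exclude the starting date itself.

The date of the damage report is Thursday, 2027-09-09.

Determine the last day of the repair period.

The last day of the repair period: 2027-09-09 + 25 days = 2027-10-04.

2027-10-04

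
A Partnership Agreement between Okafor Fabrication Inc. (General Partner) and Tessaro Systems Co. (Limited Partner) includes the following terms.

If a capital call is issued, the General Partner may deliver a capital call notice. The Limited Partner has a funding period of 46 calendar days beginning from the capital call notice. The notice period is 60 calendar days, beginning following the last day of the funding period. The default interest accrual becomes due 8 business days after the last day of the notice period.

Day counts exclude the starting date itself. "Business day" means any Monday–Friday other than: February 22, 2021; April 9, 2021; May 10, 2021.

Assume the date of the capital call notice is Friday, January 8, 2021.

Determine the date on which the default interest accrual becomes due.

The last day of the funding period: January 8, 2021 + 46 days = February 23, 2021.
Adding 60 calendar days to February 23, 2021 gives April 24, 2021, which is the last day of the notice period.
The date on which the default interest accrual becomes due: counting 8 business days from Saturday, April 24, 2021 (Apr 26, Apr 27, Apr 28, Apr 29, Apr 30, May 3, May 4, May 5, skipping weekends) reaches Wednesday, May 5, 2021.

May 5, 2021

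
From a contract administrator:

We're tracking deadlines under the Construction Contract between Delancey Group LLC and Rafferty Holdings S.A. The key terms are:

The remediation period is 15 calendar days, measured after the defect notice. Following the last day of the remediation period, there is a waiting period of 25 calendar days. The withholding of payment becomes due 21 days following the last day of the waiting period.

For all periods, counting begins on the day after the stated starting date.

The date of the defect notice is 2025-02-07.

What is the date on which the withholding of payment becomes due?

2025-04-09

The last day of the remediation period: 15 calendar days after 2025-02-07 is 2025-02-22.
The last day of the waiting period: 2025-02-22 + 25 days = 2025-03-19.
The date on which the withholding of payment becomes due: 21 calendar days after 2025-03-19 is 2025-04-09.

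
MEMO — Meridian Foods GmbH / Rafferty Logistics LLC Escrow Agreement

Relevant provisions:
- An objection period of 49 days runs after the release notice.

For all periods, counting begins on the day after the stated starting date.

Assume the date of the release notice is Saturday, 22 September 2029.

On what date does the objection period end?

The last day of the objection period: 49 calendar days after 22 September 2029 is 10 November 2029.

10 November 2029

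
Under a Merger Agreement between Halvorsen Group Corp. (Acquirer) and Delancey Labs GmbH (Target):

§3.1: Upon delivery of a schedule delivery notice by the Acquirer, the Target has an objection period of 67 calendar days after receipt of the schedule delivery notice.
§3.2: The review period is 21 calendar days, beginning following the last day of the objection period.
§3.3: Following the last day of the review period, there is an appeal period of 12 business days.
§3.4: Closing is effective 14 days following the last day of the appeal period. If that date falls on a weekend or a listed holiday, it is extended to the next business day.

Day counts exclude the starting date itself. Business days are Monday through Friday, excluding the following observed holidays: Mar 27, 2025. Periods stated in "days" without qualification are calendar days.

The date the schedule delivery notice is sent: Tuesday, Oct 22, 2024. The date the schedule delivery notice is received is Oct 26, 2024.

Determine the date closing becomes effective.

The last day of the objection period: 67 calendar days after Oct 26, 2024 is Jan 1, 2025.
Adding 21 calendar days to Jan 1, 2025 gives Jan 22, 2025, which is the last day of the review period.
The last day of the appeal period: 12 business days after Wednesday, Jan 22, 2025, skipping weekends — Jan 23, Jan 24, Jan 27, Jan 28, …, Feb 5, Feb 6, Feb 7 — lands on Friday, Feb 7, 2025.
The date closing becomes effective: Feb 7, 2025 + 14 days = Feb 21, 2025. Feb 21, 2025 is a Friday and is not a listed holiday, so no roll-forward applies.

Feb 21, 2025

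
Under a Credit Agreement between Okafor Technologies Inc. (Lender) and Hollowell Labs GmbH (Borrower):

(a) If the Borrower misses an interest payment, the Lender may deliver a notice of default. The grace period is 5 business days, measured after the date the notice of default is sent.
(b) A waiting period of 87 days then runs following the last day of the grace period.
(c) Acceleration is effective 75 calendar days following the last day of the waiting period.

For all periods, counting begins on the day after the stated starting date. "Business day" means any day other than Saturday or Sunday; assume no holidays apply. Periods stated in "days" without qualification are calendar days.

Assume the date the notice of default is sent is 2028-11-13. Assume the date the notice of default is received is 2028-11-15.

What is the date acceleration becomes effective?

2029-05-01

The last day of the grace period: counting 5 business days from Monday, 2028-11-13 (Nov 14, Nov 15, Nov 16, Nov 17, Nov 20, skipping weekends) reaches Monday, 2028-11-20.
The last day of the waiting period: 2028-11-20 + 87 days = 2029-02-15.
The date acceleration becomes effective: 2029-02-15 + 75 days = 2029-05-01.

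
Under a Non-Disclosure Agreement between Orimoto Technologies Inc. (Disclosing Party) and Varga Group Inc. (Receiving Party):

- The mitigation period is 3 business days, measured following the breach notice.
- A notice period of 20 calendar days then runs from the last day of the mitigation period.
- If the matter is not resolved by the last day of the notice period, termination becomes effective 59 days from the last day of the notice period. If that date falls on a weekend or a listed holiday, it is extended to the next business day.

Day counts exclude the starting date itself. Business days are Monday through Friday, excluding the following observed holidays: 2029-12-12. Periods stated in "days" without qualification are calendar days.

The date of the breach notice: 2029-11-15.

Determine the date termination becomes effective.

2030-02-07

From Thursday, 2029-11-15, 3 business days (Nov 16, Nov 19, Nov 20, skipping weekends) brings us to Tuesday, 2029-11-20, which is the last day of the mitigation period.
Adding 20 calendar days to 2029-11-20 gives 2029-12-10, which is the last day of the notice period.
The date termination becomes effective: 59 calendar days after 2029-12-10 is 2030-02-07. 2030-02-07 is a Thursday and is not a listed holiday, so no roll-forward applies.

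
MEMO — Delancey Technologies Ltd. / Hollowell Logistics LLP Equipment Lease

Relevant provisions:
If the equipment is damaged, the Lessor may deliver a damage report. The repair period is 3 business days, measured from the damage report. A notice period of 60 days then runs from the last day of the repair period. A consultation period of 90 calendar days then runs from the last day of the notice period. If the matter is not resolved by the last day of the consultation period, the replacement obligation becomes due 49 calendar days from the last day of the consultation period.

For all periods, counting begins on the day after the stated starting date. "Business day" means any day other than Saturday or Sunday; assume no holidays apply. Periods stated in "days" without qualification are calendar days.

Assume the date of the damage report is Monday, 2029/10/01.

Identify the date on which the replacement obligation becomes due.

2030/04/21

The last day of the repair period: counting 3 business days from Monday, 2029/10/01 (Oct 2, Oct 3, Oct 4, skipping weekends) reaches Thursday, 2029/10/04.
Adding 60 calendar days to 2029/10/04 gives 2029/12/03, which is the last day of the notice period.
The last day of the consultation period: 2029/12/03 + 90 days = 2030/03/03.
The date on which the replacement obligation becomes due: 49 calendar days after 2030/03/03 is 2030/04/21.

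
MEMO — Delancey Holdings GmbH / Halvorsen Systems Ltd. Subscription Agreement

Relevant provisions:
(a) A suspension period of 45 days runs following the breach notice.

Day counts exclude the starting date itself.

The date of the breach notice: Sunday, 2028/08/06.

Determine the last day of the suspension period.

2028/09/20

The last day of the suspension period: 2028/08/06 + 45 days = 2028/09/20.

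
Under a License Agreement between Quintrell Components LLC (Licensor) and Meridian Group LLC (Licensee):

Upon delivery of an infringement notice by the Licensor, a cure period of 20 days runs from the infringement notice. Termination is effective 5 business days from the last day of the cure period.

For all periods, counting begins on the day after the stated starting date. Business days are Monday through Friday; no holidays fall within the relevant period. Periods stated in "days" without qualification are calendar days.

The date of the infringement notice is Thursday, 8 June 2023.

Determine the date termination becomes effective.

The last day of the cure period: 20 calendar days after 8 June 2023 is 28 June 2023.
The date termination becomes effective: 5 business days after Wednesday, 28 June 2023, skipping weekends — Jun 29, Jun 30, Jul 3, Jul 4, Jul 5 — lands on Wednesday, 5 July 2023.

5 July 2023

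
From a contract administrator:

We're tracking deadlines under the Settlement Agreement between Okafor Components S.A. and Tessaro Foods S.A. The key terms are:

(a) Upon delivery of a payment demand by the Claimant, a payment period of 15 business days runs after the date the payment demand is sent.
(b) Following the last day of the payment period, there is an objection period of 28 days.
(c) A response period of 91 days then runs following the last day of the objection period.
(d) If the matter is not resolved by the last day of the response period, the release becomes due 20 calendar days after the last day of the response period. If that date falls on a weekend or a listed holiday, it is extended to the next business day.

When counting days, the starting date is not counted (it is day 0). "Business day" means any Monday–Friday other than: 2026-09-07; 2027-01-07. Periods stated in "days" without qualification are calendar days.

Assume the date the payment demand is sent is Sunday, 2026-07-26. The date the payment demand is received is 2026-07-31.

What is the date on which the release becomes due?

2026-12-31

The last day of the payment period: 15 business days after Sunday, 2026-07-26, skipping weekends — Jul 27, Jul 28, Jul 29, Jul 30, …, Aug 12, Aug 13, Aug 14 — lands on Friday, 2026-08-14.
The last day of the objection period: 28 calendar days after 2026-08-14 is 2026-09-11.
Adding 91 calendar days to 2026-09-11 gives 2026-12-11, which is the last day of the response period.
The date on which the release becomes due: 2026-12-11 + 20 days = 2026-12-31. 2026-12-31 is a Thursday and is not a listed holiday, so no roll-forward applies.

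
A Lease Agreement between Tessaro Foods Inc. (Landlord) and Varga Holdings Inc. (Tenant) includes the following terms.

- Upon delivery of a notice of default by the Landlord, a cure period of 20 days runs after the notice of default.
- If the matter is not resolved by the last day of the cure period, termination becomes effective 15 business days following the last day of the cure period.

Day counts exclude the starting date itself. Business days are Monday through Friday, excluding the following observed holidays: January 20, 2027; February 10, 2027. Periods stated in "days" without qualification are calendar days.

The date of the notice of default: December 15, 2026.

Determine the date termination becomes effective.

The last day of the cure period: 20 calendar days after December 15, 2026 is January 4, 2027.
The date termination becomes effective: counting 15 business days from Monday, January 4, 2027 (Jan 5, Jan 6, Jan 7, Jan 8, …, Jan 22, Jan 25, Jan 26, skipping weekends and the listed holiday on Jan 20) reaches Tuesday, January 26, 2027.

January 26, 2027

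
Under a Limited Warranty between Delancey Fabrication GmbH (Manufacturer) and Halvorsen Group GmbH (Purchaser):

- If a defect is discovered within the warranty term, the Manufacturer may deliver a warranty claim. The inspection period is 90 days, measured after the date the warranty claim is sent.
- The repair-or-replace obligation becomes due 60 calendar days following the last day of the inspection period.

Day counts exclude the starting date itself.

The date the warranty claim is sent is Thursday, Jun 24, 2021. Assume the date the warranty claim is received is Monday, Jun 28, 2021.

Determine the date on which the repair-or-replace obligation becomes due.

Nov 21, 2021

The last day of the inspection period: 90 calendar days after Jun 24, 2021 is Sep 22, 2021.
Adding 60 calendar days to Sep 22, 2021 gives Nov 21, 2021, which is the date on which the repair-or-replace obligation becomes due.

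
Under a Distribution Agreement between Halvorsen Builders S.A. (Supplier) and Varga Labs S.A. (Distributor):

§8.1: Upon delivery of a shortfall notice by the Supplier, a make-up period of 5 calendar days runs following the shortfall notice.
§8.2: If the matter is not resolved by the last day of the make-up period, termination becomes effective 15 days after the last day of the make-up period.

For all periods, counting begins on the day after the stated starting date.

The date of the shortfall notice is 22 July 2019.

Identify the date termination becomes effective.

11 August 2019

The last day of the make-up period: 22 July 2019 + 5 days = 27 July 2019.
The date termination becomes effective: 27 July 2019 + 15 days = 11 August 2019.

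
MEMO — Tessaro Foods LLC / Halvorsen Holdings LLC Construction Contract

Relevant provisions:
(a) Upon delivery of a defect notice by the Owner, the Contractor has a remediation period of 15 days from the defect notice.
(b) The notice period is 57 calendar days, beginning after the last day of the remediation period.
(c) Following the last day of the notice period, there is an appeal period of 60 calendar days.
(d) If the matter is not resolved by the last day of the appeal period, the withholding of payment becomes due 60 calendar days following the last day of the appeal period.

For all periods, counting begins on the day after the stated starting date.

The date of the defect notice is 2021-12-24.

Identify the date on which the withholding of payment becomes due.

2022-07-04

The last day of the remediation period: 15 calendar days after 2021-12-24 is 2022-01-08.
The last day of the notice period: 57 calendar days after 2022-01-08 is 2022-03-06.
The last day of the appeal period: 2022-03-06 + 60 days = 2022-05-05.
The date on which the withholding of payment becomes due: 60 calendar days after 2022-05-05 is 2022-07-04.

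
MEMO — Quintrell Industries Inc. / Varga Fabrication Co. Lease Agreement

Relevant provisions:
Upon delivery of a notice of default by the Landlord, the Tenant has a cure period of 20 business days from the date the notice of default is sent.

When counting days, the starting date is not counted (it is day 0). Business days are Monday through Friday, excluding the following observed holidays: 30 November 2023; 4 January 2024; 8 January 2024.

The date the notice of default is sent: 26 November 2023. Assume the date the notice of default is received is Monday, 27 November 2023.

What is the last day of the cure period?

25 December 2023

The last day of the cure period: counting 20 business days from Sunday, 26 November 2023 (Nov 27, Nov 28, Nov 29, Dec 1, …, Dec 21, Dec 22, Dec 25, skipping weekends and the listed holiday on Nov 30) reaches Monday, 25 December 2023.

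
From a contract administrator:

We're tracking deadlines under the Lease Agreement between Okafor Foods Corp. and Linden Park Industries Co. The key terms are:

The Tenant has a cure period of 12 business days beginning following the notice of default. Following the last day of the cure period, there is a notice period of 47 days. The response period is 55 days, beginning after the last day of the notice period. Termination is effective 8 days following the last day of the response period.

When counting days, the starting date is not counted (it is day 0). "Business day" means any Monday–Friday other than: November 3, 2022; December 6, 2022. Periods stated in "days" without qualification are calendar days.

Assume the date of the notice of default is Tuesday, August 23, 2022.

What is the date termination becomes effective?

December 27, 2022

The last day of the cure period: 12 business days after Tuesday, August 23, 2022, skipping weekends — Aug 24, Aug 25, Aug 26, Aug 29, …, Sep 6, Sep 7, Sep 8 — lands on Thursday, September 8, 2022.
The last day of the notice period: September 8, 2022 + 47 days = October 25, 2022.
Adding 55 calendar days to October 25, 2022 gives December 19, 2022, which is the last day of the response period.
The date termination becomes effective: December 19, 2022 + 8 days = December 27, 2022.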